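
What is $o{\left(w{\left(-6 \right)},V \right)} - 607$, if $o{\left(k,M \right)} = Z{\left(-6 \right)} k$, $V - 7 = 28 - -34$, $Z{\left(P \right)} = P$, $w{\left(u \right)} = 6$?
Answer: $-643$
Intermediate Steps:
$V = 69$ ($V = 7 + \left(28 - -34\right) = 7 + \left(28 + 34\right) = 7 + 62 = 69$)
$o{\left(k,M \right)} = - 6 k$
$o{\left(w{\left(-6 \right)},V \right)} - 607 = \left(-6\right) 6 - 607 = -36 - 607 = -643$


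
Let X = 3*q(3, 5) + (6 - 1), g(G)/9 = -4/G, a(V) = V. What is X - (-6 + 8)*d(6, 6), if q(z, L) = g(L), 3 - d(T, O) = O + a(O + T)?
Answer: 67/5 ≈ 13.400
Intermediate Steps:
g(G) = -36/G (g(G) = 9*(-4/G) = -36/G)
d(T, O) = 3 - T - 2*O (d(T, O) = 3 - (O + (O + T)) = 3 - (T + 2*O) = 3 + (-T - 2*O) = 3 - T - 2*O)
q(z, L) = -36/L
X = -83/5 (X = 3*(-36/5) + (6 - 1) = 3*(-36*⅕) + 5 = 3*(-36/5) + 5 = -108/5 + 5 = -83/5 ≈ -16.600)
X - (-6 + 8)*d(6, 6) = -83/5 - (-6 + 8)*(3 - 1*6 - 2*6) = -83/5 - 2*(3 - 6 - 12) = -83/5 - 2*(-15) = -83/5 - 1*(-30) = -83/5 + 30 = 67/5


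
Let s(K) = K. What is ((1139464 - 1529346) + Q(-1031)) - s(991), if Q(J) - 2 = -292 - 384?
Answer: -391547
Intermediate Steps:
Q(J) = -674 (Q(J) = 2 + (-292 - 384) = 2 - 676 = -674)
((1139464 - 1529346) + Q(-1031)) - s(991) = ((1139464 - 1529346) - 674) - 1*991 = (-389882 - 674) - 991 = -390556 - 991 = -391547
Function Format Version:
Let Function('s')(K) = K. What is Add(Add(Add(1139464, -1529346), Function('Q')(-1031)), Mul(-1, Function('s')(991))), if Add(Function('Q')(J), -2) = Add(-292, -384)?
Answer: -391547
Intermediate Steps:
Function('Q')(J) = -674 (Function('Q')(J) = Add(2, Add(-292, -384)) = Add(2, -676) = -674)
Add(Add(Add(1139464, -1529346), Function('Q')(-1031)), Mul(-1, Function('s')(991))) = Add(Add(Add(1139464, -1529346), -674), Mul(-1, 991)) = Add(Add(-389882, -674), -991) = Add(-390556, -991) = -391547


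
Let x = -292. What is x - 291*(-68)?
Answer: 19496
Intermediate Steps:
x - 291*(-68) = -292 - 291*(-68) = -292 + 19788 = 19496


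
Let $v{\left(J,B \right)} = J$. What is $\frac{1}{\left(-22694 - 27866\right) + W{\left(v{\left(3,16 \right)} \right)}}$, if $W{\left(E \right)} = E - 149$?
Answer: $- \frac{1}{50706} \approx -1.9722 \cdot 10^{-5}$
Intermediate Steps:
$W{\left(E \right)} = -149 + E$ ($W{\left(E \right)} = E - 149 = -149 + E$)
$\frac{1}{\left(-22694 - 27866\right) + W{\left(v{\left(3,16 \right)} \right)}} = \frac{1}{\left(-22694 - 27866\right) + \left(-149 + 3\right)} = \frac{1}{-50560 - 146} = \frac{1}{-50706} = - \frac{1}{50706}$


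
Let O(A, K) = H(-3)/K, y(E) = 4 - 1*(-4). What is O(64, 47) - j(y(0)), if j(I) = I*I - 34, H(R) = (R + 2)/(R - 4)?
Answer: -9869/329 ≈ -29.997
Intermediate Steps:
H(R) = (2 + R)/(-4 + R)
y(E) = 8 (y(E) = 4 + 4 = 8)
j(I) = -34 + I**2 (j(I) = I**2 - 34 = -34 + I**2)
O(A, K) = 1/(7*K) (O(A, K) = ((2 - 3)/(-4 - 3))/K = (-1/(-7))/K = (-1/7*(-1))/K = 1/(7*K))
O(64, 47) - j(y(0)) = (1/7)/47 - (-34 + 8**2) = (1/7)*(1/47) - (-34 + 64) = 1/329 - 1*30 = 1/329 - 30 = -9869/329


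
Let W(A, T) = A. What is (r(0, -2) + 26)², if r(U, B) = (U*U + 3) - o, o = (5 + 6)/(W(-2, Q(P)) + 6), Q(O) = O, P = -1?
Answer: 11025/16 ≈ 689.06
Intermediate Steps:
o = 11/4 (o = (5 + 6)/(-2 + 6) = 11/4 ≈ 2.7500)
r(U, B) = ¼ + U² (r(U, B) = (U*U + 3) - 1*11/4 = (U² + 3) - 11/4 = (3 + U²) - 11/4 = ¼ + U²)
(r(0, -2) + 26)² = ((¼ + 0²) + 26)² = ((¼ + 0) + 26)² = (¼ + 26)² = (105/4)² = 11025/16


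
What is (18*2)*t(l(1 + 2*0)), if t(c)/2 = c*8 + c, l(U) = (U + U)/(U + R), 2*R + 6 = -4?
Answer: -324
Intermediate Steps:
R = -5 (R = -3 + (½)*(-4) = -3 - 2 = -5)
l(U) = 2*U/(-5 + U) (l(U) = (U + U)/(U - 5) = (2*U)/(-5 + U) = 2*U/(-5 + U))
t(c) = 18*c (t(c) = 2*(c*8 + c) = 2*(8*c + c) = 2*(9*c) = 18*c)
(18*2)*t(l(1 + 2*0)) = (18*2)*(18*(2*(1 + 2*0)/(-5 + (1 + 2*0)))) = 36*(18*(2*(1 + 0)/(-5 + (1 + 0)))) = 36*(18*(2*1/(-5 + 1))) = 36*(18*(2*1/(-4))) = 36*(18*(2*1*(-¼))) = 36*(18*(-½)) = 36*(-9) = -324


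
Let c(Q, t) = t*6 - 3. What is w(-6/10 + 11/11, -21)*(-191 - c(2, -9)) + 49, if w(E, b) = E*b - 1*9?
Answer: 11903/5 ≈ 2380.6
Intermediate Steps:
c(Q, t) = -3 + 6*t (c(Q, t) = 6*t - 3 = -3 + 6*t)
w(E, b) = -9 + E*b (w(E, b) = E*b - 9 = -9 + E*b)
w(-6/10 + 11/11, -21)*(-191 - c(2, -9)) + 49 = (-9 + (-6/10 + 11/11)*(-21))*(-191 - (-3 + 6*(-9))) + 49 = (-9 + (-6*1/10 + 11*(1/11))*(-21))*(-191 - (-3 - 54)) + 49 = (-9 + (-3/5 + 1)*(-21))*(-191 - 1*(-57)) + 49 = (-9 + (2/5)*(-21))*(-191 + 57) + 49 = (-9 - 42/5)*(-134) + 49 = -87/5*(-134) + 49 = 11658/5 + 49 = 11903/5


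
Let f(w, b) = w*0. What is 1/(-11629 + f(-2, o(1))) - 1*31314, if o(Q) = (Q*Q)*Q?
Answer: -364150507/11629 ≈ -31314.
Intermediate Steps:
o(Q) = Q³ (o(Q) = Q²*Q = Q³)
f(w, b) = 0
1/(-11629 + f(-2, o(1))) - 1*31314 = 1/(-11629 + 0) - 1*31314 = 1/(-11629) - 31314 = -1/11629 - 31314 = -364150507/11629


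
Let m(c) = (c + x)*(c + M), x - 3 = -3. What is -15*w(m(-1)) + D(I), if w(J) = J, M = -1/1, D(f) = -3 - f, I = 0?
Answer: -33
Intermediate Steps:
x = 0 (x = 3 - 3 = 0)
M = -1 (M = -1*1 = -1)
m(c) = c*(-1 + c) (m(c) = (c + 0)*(c - 1) = c*(-1 + c))
-15*w(m(-1)) + D(I) = -(-15)*(-1 - 1) + (-3 - 1*0) = -(-15)*(-2) + (-3 + 0) = -15*2 - 3 = -30 - 3 = -33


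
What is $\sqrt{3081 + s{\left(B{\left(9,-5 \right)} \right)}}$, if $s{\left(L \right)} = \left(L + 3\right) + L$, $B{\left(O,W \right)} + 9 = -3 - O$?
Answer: $39 \sqrt{2} \approx 55.154$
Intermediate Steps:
$B{\left(O,W \right)} = -12 - O$ ($B{\left(O,W \right)} = -9 - \left(3 + O\right) = -12 - O$)
$s{\left(L \right)} = 3 + 2 L$ ($s{\left(L \right)} = \left(3 + L\right) + L = 3 + 2 L$)
$\sqrt{3081 + s{\left(B{\left(9,-5 \right)} \right)}} = \sqrt{3081 + \left(3 + 2 \left(-12 - 9\right)\right)} = \sqrt{3081 + \left(3 + 2 \left(-21\right)\right)} = \sqrt{3081 + \left(3 - 42\right)} = \sqrt{3081 - 39} = \sqrt{3042} = 39 \sqrt{2}$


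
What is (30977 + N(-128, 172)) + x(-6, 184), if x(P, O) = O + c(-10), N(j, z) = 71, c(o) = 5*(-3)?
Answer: 31217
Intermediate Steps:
c(o) = -15
x(P, O) = -15 + O (x(P, O) = O - 15 = -15 + O)
(30977 + N(-128, 172)) + x(-6, 184) = (30977 + 71) + (-15 + 184) = 31048 + 169 = 31217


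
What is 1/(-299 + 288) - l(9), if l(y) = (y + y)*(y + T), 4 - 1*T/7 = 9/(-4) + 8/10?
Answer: -93367/110 ≈ -848.79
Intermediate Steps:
T = 763/20 (T = 28 - 7*(9/(-4) + 8/10) = 28 - 7*(9*(-¼) + 8*(⅒)) = 28 - 7*(-9/4 + ⅘) = 28 - 7*(-29/20) = 28 + 203/20 = 763/20 ≈ 38.150)
l(y) = 2*y*(763/20 + y) (l(y) = (y + y)*(y + 763/20) = (2*y)*(763/20 + y) = 2*y*(763/20 + y))
1/(-299 + 288) - l(9) = 1/(-299 + 288) - 9*(763 + 20*9)/10 = 1/(-11) - 9*(763 + 180)/10 = -1/11 - 9*943/10 = -1/11 - 1*8487/10 = -1/11 - 8487/10 = -93367/110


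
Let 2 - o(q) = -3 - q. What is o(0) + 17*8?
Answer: 141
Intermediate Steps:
o(q) = 5 + q (o(q) = 2 - (-3 - q) = 2 + (3 + q) = 5 + q)
o(0) + 17*8 = (5 + 0) + 17*8 = 5 + 136 = 141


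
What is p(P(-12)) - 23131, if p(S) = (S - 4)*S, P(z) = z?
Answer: -22939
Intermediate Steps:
p(S) = S*(-4 + S) (p(S) = (-4 + S)*S = S*(-4 + S))
p(P(-12)) - 23131 = -12*(-4 - 12) - 23131 = -12*(-16) - 23131 = 192 - 23131 = -22939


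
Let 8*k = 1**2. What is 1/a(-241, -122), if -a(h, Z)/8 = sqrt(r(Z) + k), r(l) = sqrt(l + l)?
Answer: -sqrt(2)/(4*sqrt(1 + 16*I*sqrt(61))) ≈ -0.022453 + 0.022274*I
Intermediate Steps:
r(l) = sqrt(2)*sqrt(l) (r(l) = sqrt(2*l) = sqrt(2)*sqrt(l))
k = 1/8 (k = (1/8)*1**2 = (1/8)*1 = 1/8 ≈ 0.12500)
a(h, Z) = -8*sqrt(1/8 + sqrt(2)*sqrt(Z)) (a(h, Z) = -8*sqrt(sqrt(2)*sqrt(Z) + 1/8) = -8*sqrt(1/8 + sqrt(2)*sqrt(Z)))
1/a(-241, -122) = 1/(-2*sqrt(2 + 16*sqrt(2)*sqrt(-122))) = 1/(-2*sqrt(2 + 16*sqrt(2)*(I*sqrt(122)))) = 1/(-2*sqrt(2 + 32*I*sqrt(61))) = -1/(2*sqrt(2 + 32*I*sqrt(61)))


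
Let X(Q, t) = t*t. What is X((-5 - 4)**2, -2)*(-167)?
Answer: -668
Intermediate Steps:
X(Q, t) = t**2
X((-5 - 4)**2, -2)*(-167) = (-2)**2*(-167) = 4*(-167) = -668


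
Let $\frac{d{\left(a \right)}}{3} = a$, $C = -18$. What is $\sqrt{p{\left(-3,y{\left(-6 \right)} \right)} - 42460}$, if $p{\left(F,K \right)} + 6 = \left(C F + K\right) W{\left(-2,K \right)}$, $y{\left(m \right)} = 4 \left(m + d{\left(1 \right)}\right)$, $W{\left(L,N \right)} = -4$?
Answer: $i \sqrt{42634} \approx 206.48 i$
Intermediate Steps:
$d{\left(a \right)} = 3 a$
$y{\left(m \right)} = 12 + 4 m$ ($y{\left(m \right)} = 4 \left(m + 3 \cdot 1\right) = 4 \left(m + 3\right) = 4 \left(3 + m\right) = 12 + 4 m$)
$p{\left(F,K \right)} = -6 - 4 K + 72 F$ ($p{\left(F,K \right)} = -6 + \left(- 18 F + K\right) \left(-4\right) = -6 + \left(K - 18 F\right) \left(-4\right) = -6 + \left(- 4 K + 72 F\right) = -6 - 4 K + 72 F$)
$\sqrt{p{\left(-3,y{\left(-6 \right)} \right)} - 42460} = \sqrt{\left(-6 - 4 \left(12 + 4 \left(-6\right)\right) + 72 \left(-3\right)\right) - 42460} = \sqrt{\left(-6 - 4 \left(12 - 24\right) - 216\right) - 42460} = \sqrt{\left(-6 - -48 - 216\right) - 42460} = \sqrt{\left(-6 + 48 - 216\right) - 42460} = \sqrt{-174 - 42460} = \sqrt{-42634} = i \sqrt{42634}$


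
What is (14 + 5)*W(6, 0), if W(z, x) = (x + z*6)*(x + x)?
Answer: 0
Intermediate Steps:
W(z, x) = 2*x*(x + 6*z) (W(z, x) = (x + 6*z)*(2*x) = 2*x*(x + 6*z))
(14 + 5)*W(6, 0) = (14 + 5)*(2*0*(0 + 6*6)) = 19*(2*0*(0 + 36)) = 19*(2*0*36) = 19*0 = 0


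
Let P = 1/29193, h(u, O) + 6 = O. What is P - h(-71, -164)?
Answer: 4962811/29193 ≈ 170.00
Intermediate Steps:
h(u, O) = -6 + O
P = 1/29193 ≈ 3.4255e-5
P - h(-71, -164) = 1/29193 - (-6 - 164) = 1/29193 - 1*(-170) = 1/29193 + 170 = 4962811/29193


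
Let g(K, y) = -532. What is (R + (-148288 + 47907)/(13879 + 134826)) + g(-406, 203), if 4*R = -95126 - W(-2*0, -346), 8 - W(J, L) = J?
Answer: -7231873617/297410 ≈ -24316.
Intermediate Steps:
W(J, L) = 8 - J
R = -47567/2 (R = (-95126 - (8 - (-2)*0))/4 = (-95126 - (8 - 1*0))/4 = (-95126 - (8 + 0))/4 = (-95126 - 1*8)/4 = (-95126 - 8)/4 = (1/4)*(-95134) = -47567/2 ≈ -23784.)
(R + (-148288 + 47907)/(13879 + 134826)) + g(-406, 203) = (-47567/2 + (-148288 + 47907)/(13879 + 134826)) - 532 = (-47567/2 - 100381/148705) - 532 = -7073651497/297410 - 532 = -7231873617/297410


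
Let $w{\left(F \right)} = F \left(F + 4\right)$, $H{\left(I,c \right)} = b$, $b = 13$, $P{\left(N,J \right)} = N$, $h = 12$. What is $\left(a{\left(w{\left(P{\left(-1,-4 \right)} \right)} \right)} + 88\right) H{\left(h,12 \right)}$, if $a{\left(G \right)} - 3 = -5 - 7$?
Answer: $1027$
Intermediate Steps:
$H{\left(I,c \right)} = 13$
$w{\left(F \right)} = F \left(4 + F\right)$
$a{\left(G \right)} = -9$ ($a{\left(G \right)} = 3 - 12 = -9$)
$\left(a{\left(w{\left(P{\left(-1,-4 \right)} \right)} \right)} + 88\right) H{\left(h,12 \right)} = \left(-9 + 88\right) 13 = 79 \cdot 13 = 1027$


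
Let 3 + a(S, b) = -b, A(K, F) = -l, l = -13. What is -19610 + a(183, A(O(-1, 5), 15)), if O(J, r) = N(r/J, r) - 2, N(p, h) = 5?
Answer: -19626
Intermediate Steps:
O(J, r) = 3 (O(J, r) = 5 - 2 = 3)
A(K, F) = 13 (A(K, F) = -1*(-13) = 13)
a(S, b) = -3 - b
-19610 + a(183, A(O(-1, 5), 15)) = -19610 + (-3 - 1*13) = -19610 + (-3 - 13) = -19610 - 16 = -19626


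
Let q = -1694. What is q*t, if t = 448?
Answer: -758912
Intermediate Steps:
q*t = -1694*448 = -758912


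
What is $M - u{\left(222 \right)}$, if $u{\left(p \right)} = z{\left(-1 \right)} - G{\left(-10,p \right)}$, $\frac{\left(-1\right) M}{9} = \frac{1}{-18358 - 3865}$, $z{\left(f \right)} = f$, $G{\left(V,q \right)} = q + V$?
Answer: $\frac{4733508}{22223} \approx 213.0$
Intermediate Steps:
$G{\left(V,q \right)} = V + q$
$M = \frac{9}{22223}$ ($M = - \frac{9}{-18358 - 3865} = - \frac{9}{-22223} = \left(-9\right) \left(- \frac{1}{22223}\right) = \frac{9}{22223} \approx 0.00040499$)
$u{\left(p \right)} = 9 - p$ ($u{\left(p \right)} = -1 - \left(-10 + p\right) = 9 - p$)
$M - u{\left(222 \right)} = \frac{9}{22223} - \left(9 - 222\right) = \frac{9}{22223} - -213 = \frac{9}{22223} + 213 = \frac{4733508}{22223}$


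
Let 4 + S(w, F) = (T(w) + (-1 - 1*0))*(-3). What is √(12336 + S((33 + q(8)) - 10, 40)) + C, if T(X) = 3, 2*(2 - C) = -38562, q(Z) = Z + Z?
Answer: 19283 + √12326 ≈ 19394.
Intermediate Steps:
q(Z) = 2*Z
C = 19283 (C = 2 - ½*(-38562) = 2 + 19281 = 19283)
S(w, F) = -10 (S(w, F) = -4 + (3 + (-1 - 1*0))*(-3) = -4 + (3 + (-1 + 0))*(-3) = -4 + (3 - 1)*(-3) = -4 + 2*(-3) = -4 - 6 = -10)
√(12336 + S((33 + q(8)) - 10, 40)) + C = √(12336 - 10) + 19283 = √12326 + 19283 = 19283 + √12326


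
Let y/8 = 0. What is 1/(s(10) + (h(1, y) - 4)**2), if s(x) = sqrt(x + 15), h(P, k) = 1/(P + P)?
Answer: 4/69 ≈ 0.057971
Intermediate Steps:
y = 0 (y = 8*0 = 0)
h(P, k) = 1/(2*P)
s(x) = sqrt(15 + x)
1/(s(10) + (h(1, y) - 4)**2) = 1/(sqrt(15 + 10) + ((1/2)/1 - 4)**2) = 1/(sqrt(25) + ((1/2)*1 - 4)**2) = 1/(5 + (1/2 - 4)**2) = 1/(5 + (-7/2)**2) = 1/(5 + 49/4) = 1/(69/4) = 4/69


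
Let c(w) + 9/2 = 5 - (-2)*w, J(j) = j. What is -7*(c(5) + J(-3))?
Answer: -105/2 ≈ -52.500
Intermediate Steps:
c(w) = ½ + 2*w (c(w) = -9/2 + (5 - (-2)*w) = -9/2 + (5 + 2*w) = ½ + 2*w)
-7*(c(5) + J(-3)) = -7*((½ + 2*5) - 3) = -7*((½ + 10) - 3) = -7*(21/2 - 3) = -7*15/2 = -105/2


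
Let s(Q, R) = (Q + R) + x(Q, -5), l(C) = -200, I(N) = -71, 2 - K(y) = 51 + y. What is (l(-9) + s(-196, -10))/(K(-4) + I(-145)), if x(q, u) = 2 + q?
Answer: 150/29 ≈ 5.1724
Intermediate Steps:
K(y) = -49 - y (K(y) = 2 - (51 + y) = 2 + (-51 - y) = -49 - y)
s(Q, R) = 2 + R + 2*Q (s(Q, R) = (Q + R) + (2 + Q) = 2 + R + 2*Q)
(l(-9) + s(-196, -10))/(K(-4) + I(-145)) = (-200 + (2 - 10 + 2*(-196)))/((-49 - 1*(-4)) - 71) = (-200 + (2 - 10 - 392))/((-49 + 4) - 71) = (-200 - 400)/(-45 - 71) = -600/(-116) = -600*(-1/116) = 150/29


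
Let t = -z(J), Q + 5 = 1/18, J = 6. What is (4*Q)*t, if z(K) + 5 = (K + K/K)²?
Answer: 7832/9 ≈ 870.22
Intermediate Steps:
Q = -89/18 (Q = -5 + 1/18 = -89/18 ≈ -4.9444)
z(K) = -5 + (1 + K)² (z(K) = -5 + (K + K/K)² = -5 + (K + 1)² = -5 + (1 + K)²)
t = -44 (t = -(-5 + (1 + 6)²) = -(-5 + 7²) = -(-5 + 49) = -1*44 = -44)
(4*Q)*t = (4*(-89/18))*(-44) = -178/9*(-44) = 7832/9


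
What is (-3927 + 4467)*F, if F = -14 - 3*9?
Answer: -22140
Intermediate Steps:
F = -41 (F = -14 - 27 = -41)
(-3927 + 4467)*F = (-3927 + 4467)*(-41) = 540*(-41) = -22140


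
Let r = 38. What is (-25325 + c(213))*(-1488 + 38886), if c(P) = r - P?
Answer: -953649000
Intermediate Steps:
c(P) = 38 - P
(-25325 + c(213))*(-1488 + 38886) = (-25325 + (38 - 1*213))*(-1488 + 38886) = (-25325 + (38 - 213))*37398 = (-25325 - 175)*37398 = -25500*37398 = -953649000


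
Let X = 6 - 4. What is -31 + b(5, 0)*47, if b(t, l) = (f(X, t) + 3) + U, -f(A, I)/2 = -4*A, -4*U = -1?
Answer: 3495/4 ≈ 873.75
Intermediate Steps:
X = 2
U = 1/4 (U = -1/4*(-1) = 1/4 ≈ 0.25000)
f(A, I) = 8*A (f(A, I) = -(-8)*A = 8*A)
b(t, l) = 77/4 (b(t, l) = (8*2 + 3) + 1/4 = (16 + 3) + 1/4 = 19 + 1/4 = 77/4)
-31 + b(5, 0)*47 = -31 + (77/4)*47 = -31 + 3619/4 = 3495/4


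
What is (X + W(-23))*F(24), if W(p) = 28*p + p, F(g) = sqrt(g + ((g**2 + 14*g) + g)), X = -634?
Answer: -10408*sqrt(15) ≈ -40310.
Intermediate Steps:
F(g) = sqrt(g**2 + 16*g) (F(g) = sqrt(g + (g**2 + 15*g)) = sqrt(g**2 + 16*g))
W(p) = 29*p
(X + W(-23))*F(24) = (-634 + 29*(-23))*sqrt(24*(16 + 24)) = (-634 - 667)*sqrt(24*40) = -10408*sqrt(15)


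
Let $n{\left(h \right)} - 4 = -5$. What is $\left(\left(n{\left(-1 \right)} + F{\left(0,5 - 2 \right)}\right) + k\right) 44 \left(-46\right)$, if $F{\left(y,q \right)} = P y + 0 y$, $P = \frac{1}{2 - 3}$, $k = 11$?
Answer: $-20240$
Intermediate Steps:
$P = -1$ ($P = \frac{1}{-1} = -1$)
$F{\left(y,q \right)} = - y$ ($F{\left(y,q \right)} = - y + 0 y = - y + 0 = - y$)
$n{\left(h \right)} = -1$ ($n{\left(h \right)} = 4 - 5 = -1$)
$\left(\left(n{\left(-1 \right)} + F{\left(0,5 - 2 \right)}\right) + k\right) 44 \left(-46\right) = \left(\left(-1 - 0\right) + 11\right) 44 \left(-46\right) = \left(\left(-1 + 0\right) + 11\right) 44 \left(-46\right) = \left(-1 + 11\right) 44 \left(-46\right) = 10 \cdot 44 \left(-46\right) = 440 \left(-46\right) = -20240$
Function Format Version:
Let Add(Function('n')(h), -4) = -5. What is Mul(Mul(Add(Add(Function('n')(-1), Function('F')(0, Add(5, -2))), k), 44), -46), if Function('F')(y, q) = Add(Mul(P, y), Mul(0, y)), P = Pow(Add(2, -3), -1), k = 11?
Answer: -20240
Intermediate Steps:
P = -1 (P = Pow(-1, -1) = -1)
Function('F')(y, q) = Mul(-1, y) (Function('F')(y, q) = Add(Mul(-1, y), Mul(0, y)) = Add(Mul(-1, y), 0) = Mul(-1, y))
Function('n')(h) = -1 (Function('n')(h) = Add(4, -5) = -1)
Mul(Mul(Add(Add(Function('n')(-1), Function('F')(0, Add(5, -2))), k), 44), -46) = Mul(Mul(Add(Add(-1, Mul(-1, 0)), 11), 44), -46) = Mul(Mul(Add(Add(-1, 0), 11), 44), -46) = Mul(Mul(Add(-1, 11), 44), -46) = Mul(Mul(10, 44), -46) = Mul(440, -46) = -20240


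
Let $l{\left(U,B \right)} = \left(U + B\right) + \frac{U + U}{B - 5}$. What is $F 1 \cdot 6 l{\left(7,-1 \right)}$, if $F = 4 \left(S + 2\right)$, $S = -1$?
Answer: $88$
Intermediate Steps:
$l{\left(U,B \right)} = B + U + \frac{2 U}{-5 + B}$ ($l{\left(U,B \right)} = \left(B + U\right) + \frac{2 U}{-5 + B} = B + U + \frac{2 U}{-5 + B}$)
$F = 4$ ($F = 4 \left(-1 + 2\right) = 4 \cdot 1 = 4$)
$F 1 \cdot 6 l{\left(7,-1 \right)} = 4 \cdot 1 \cdot 6 \frac{\left(-1\right)^{2} - -5 - 21 - 7}{-5 - 1} = 4 \cdot 6 \frac{1 + 5 - 21 - 7}{-6} = 24 \left(\left(- \frac{1}{6}\right) \left(-22\right)\right) = 24 \cdot \frac{11}{3} = 88$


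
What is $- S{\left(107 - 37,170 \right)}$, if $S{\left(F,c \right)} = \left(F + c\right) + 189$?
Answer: $-429$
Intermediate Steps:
$S{\left(F,c \right)} = 189 + F + c$
$- S{\left(107 - 37,170 \right)} = - (189 + \left(107 - 37\right) + 170) = - (189 + 70 + 170) = \left(-1\right) 429 = -429$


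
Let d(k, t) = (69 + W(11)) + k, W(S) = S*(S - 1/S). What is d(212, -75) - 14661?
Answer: -14260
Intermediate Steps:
d(k, t) = 189 + k (d(k, t) = (69 + (-1 + 11**2)) + k = (69 + (-1 + 121)) + k = (69 + 120) + k = 189 + k)
d(212, -75) - 14661 = (189 + 212) - 14661 = 401 - 14661 = -14260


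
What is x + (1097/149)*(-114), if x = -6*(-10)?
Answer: -116118/149 ≈ -779.32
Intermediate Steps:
x = 60
x + (1097/149)*(-114) = 60 + (1097/149)*(-114) = 60 - 125058/149 = -116118/149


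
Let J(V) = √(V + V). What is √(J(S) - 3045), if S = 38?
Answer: √(-3045 + 2*√19) ≈ 55.102*I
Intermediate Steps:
J(V) = √2*√V (J(V) = √(2*V) = √2*√V)
√(J(S) - 3045) = √(√2*√38 - 3045) = √(2*√19 - 3045) = √(-3045 + 2*√19)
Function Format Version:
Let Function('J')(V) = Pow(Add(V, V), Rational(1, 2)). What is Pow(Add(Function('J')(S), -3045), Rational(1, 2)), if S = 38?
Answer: Pow(Add(-3045, Mul(2, Pow(19, Rational(1, 2)))), Rational(1, 2)) ≈ Mul(55.102, I)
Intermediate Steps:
Function('J')(V) = Mul(Pow(2, Rational(1, 2)), Pow(V, Rational(1, 2))) (Function('J')(V) = Pow(Mul(2, V), Rational(1, 2)) = Mul(Pow(2, Rational(1, 2)), Pow(V, Rational(1, 2))))
Pow(Add(Function('J')(S), -3045), Rational(1, 2)) = Pow(Add(Mul(Pow(2, Rational(1, 2)), Pow(38, Rational(1, 2))), -3045), Rational(1, 2)) = Pow(Add(Mul(2, Pow(19, Rational(1, 2))), -3045), Rational(1, 2)) = Pow(Add(-3045, Mul(2, Pow(19, Rational(1, 2)))), Rational(1, 2))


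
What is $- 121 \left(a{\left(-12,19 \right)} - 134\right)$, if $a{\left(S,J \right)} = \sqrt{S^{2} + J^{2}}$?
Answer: $16214 - 121 \sqrt{505} \approx 13495.0$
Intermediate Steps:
$a{\left(S,J \right)} = \sqrt{J^{2} + S^{2}}$
$- 121 \left(a{\left(-12,19 \right)} - 134\right) = - 121 \left(\sqrt{19^{2} + \left(-12\right)^{2}} - 134\right) = - 121 \left(\sqrt{361 + 144} - 134\right) = - 121 \left(\sqrt{505} - 134\right) = - 121 \left(-134 + \sqrt{505}\right) = 16214 - 121 \sqrt{505}$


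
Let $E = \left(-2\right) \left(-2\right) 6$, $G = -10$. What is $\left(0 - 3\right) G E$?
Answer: $720$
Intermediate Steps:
$E = 24$ ($E = 4 \cdot 6 = 24$)
$\left(0 - 3\right) G E = \left(0 - 3\right) \left(-10\right) 24 = \left(-3\right) \left(-10\right) 24 = 30 \cdot 24 = 720$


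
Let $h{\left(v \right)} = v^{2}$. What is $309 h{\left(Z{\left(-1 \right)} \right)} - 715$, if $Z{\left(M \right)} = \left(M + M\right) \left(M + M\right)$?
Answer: $4229$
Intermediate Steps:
$Z{\left(M \right)} = 4 M^{2}$ ($Z{\left(M \right)} = 2 M 2 M = 4 M^{2}$)
$309 h{\left(Z{\left(-1 \right)} \right)} - 715 = 309 \left(4 \left(-1\right)^{2}\right)^{2} - 715 = 309 \left(4 \cdot 1\right)^{2} - 715 = 309 \cdot 4^{2} - 715 = 309 \cdot 16 - 715 = 4944 - 715 = 4229$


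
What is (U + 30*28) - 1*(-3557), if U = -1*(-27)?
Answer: 4424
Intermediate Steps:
U = 27
(U + 30*28) - 1*(-3557) = (27 + 30*28) - 1*(-3557) = (27 + 840) + 3557 = 867 + 3557 = 4424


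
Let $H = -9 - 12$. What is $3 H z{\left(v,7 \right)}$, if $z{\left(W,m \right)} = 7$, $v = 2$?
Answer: $-441$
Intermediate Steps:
$H = -21$ ($H = -9 - 12 = -21$)
$3 H z{\left(v,7 \right)} = 3 \left(-21\right) 7 = \left(-63\right) 7 = -441$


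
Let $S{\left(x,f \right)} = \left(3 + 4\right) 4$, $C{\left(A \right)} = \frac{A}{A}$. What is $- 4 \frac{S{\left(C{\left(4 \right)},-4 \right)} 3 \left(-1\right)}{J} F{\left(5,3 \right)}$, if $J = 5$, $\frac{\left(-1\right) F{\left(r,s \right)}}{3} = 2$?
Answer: $- \frac{2016}{5} \approx -403.2$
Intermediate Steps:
$F{\left(r,s \right)} = -6$ ($F{\left(r,s \right)} = \left(-3\right) 2 = -6$)
$C{\left(A \right)} = 1$
$S{\left(x,f \right)} = 28$ ($S{\left(x,f \right)} = 7 \cdot 4 = 28$)
$- 4 \frac{S{\left(C{\left(4 \right)},-4 \right)} 3 \left(-1\right)}{J} F{\left(5,3 \right)} = - 4 \frac{28 \cdot 3 \left(-1\right)}{5} \left(-6\right) = - 4 \cdot 84 \left(-1\right) \frac{1}{5} \left(-6\right) = - 4 \left(\left(-84\right) \frac{1}{5}\right) \left(-6\right) = \left(-4\right) \left(- \frac{84}{5}\right) \left(-6\right) = \frac{336}{5} \left(-6\right) = - \frac{2016}{5}$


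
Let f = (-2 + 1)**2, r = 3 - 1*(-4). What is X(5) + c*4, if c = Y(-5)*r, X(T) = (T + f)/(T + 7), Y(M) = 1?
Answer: 57/2 ≈ 28.500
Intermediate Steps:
r = 7 (r = 3 + 4 = 7)
f = 1 (f = (-1)**2 = 1)
X(T) = (1 + T)/(7 + T) (X(T) = (T + 1)/(T + 7) = (1 + T)/(7 + T))
c = 7 (c = 1*7 = 7)
X(5) + c*4 = (1 + 5)/(7 + 5) + 7*4 = 6/12 + 28 = (1/12)*6 + 28 = 1/2 + 28 = 57/2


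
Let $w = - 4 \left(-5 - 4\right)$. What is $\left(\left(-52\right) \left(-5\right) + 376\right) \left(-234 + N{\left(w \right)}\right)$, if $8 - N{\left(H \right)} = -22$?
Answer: $-129744$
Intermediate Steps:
$w = 36$ ($w = \left(-4\right) \left(-9\right) = 36$)
$N{\left(H \right)} = 30$ ($N{\left(H \right)} = 8 - -22 = 8 + 22 = 30$)
$\left(\left(-52\right) \left(-5\right) + 376\right) \left(-234 + N{\left(w \right)}\right) = \left(\left(-52\right) \left(-5\right) + 376\right) \left(-234 + 30\right) = \left(260 + 376\right) \left(-204\right) = 636 \left(-204\right) = -129744$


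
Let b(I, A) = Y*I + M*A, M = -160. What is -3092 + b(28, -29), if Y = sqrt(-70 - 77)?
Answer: 1548 + 196*I*sqrt(3) ≈ 1548.0 + 339.48*I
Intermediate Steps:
Y = 7*I*sqrt(3) (Y = sqrt(-147) = 7*I*sqrt(3) ≈ 12.124*I)
b(I, A) = -160*A + 7*I*I*sqrt(3) (b(I, A) = (7*I*sqrt(3))*I - 160*A = 7*I*I*sqrt(3) - 160*A = -160*A + 7*I*I*sqrt(3))
-3092 + b(28, -29) = -3092 + (-160*(-29) + 7*I*28*sqrt(3)) = -3092 + (4640 + 196*I*sqrt(3)) = 1548 + 196*I*sqrt(3)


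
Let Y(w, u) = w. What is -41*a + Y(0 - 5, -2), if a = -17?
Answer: 692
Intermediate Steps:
-41*a + Y(0 - 5, -2) = -41*(-17) + (0 - 5) = 697 - 5 = 692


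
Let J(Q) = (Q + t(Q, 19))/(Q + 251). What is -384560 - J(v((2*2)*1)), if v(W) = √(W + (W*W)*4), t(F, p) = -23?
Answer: -24201508639/62933 - 548*√17/62933 ≈ -3.8456e+5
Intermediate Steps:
v(W) = √(W + 4*W²) (v(W) = √(W + W²*4) = √(W + 4*W²))
J(Q) = (-23 + Q)/(251 + Q) (J(Q) = (Q - 23)/(Q + 251) = (-23 + Q)/(251 + Q))
-384560 - J(v((2*2)*1)) = -384560 - (-23 + √(((2*2)*1)*(1 + 4*((2*2)*1))))/(251 + √(((2*2)*1)*(1 + 4*((2*2)*1)))) = -384560 - (-23 + √((4*1)*(1 + 4*(4*1))))/(251 + √((4*1)*(1 + 4*(4*1)))) = -384560 - (-23 + √(4*(1 + 4*4)))/(251 + √(4*(1 + 4*4))) = -384560 - (-23 + √(4*(1 + 16)))/(251 + √(4*(1 + 16))) = -384560 - (-23 + √(4*17))/(251 + √(4*17)) = -384560 - (-23 + √68)/(251 + √68) = -384560 - (-23 + 2*√17)/(251 + 2*√17)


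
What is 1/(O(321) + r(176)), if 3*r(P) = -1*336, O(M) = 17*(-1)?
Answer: -1/129 ≈ -0.0077519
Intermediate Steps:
O(M) = -17
r(P) = -112 (r(P) = (-1*336)/3 = (⅓)*(-336) = -112)
1/(O(321) + r(176)) = 1/(-17 - 112) = 1/(-129) = -1/129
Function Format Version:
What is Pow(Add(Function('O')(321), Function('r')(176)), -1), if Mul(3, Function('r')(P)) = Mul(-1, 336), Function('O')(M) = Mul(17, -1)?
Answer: Rational(-1, 129) ≈ -0.0077519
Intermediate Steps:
Function('O')(M) = -17
Function('r')(P) = -112 (Function('r')(P) = Mul(Rational(1, 3), Mul(-1, 336)) = Mul(Rational(1, 3), -336) = -112)
Pow(Add(Function('O')(321), Function('r')(176)), -1) = Pow(Add(-17, -112), -1) = Pow(-129, -1) = Rational(-1, 129)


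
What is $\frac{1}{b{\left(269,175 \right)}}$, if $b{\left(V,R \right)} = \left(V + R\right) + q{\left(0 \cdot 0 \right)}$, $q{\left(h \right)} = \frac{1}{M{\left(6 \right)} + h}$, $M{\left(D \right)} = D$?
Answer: $\frac{6}{2665} \approx 0.0022514$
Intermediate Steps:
$q{\left(h \right)} = \frac{1}{6 + h}$
$b{\left(V,R \right)} = \frac{1}{6} + R + V$ ($b{\left(V,R \right)} = \left(V + R\right) + \frac{1}{6 + 0 \cdot 0} = \left(R + V\right) + \frac{1}{6 + 0} = \left(R + V\right) + \frac{1}{6} = \frac{1}{6} + R + V$)
$\frac{1}{b{\left(269,175 \right)}} = \frac{1}{\frac{1}{6} + 175 + 269} = \frac{1}{\frac{2665}{6}} = \frac{6}{2665}$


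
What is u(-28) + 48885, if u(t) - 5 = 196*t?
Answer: 43402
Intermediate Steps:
u(t) = 5 + 196*t
u(-28) + 48885 = (5 + 196*(-28)) + 48885 = (5 - 5488) + 48885 = -5483 + 48885 = 43402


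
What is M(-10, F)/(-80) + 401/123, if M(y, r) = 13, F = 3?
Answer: 30481/9840 ≈ 3.0977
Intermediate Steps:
M(-10, F)/(-80) + 401/123 = 13/(-80) + 401/123 = 13*(-1/80) + 401*(1/123) = -13/80 + 401/123 = 30481/9840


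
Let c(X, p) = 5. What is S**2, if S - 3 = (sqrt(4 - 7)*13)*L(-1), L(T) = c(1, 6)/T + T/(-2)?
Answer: -41031/4 - 351*I*sqrt(3) ≈ -10258.0 - 607.95*I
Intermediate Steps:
L(T) = 5/T - T/2 (L(T) = 5/T + T/(-2) = 5/T + T*(-1/2) = 5/T - T/2)
S = 3 - 117*I*sqrt(3)/2 (S = 3 + (sqrt(4 - 7)*13)*(5/(-1) - 1/2*(-1)) = 3 + (sqrt(-3)*13)*(5*(-1) + 1/2) = 3 + ((I*sqrt(3))*13)*(-5 + 1/2) = 3 + (13*I*sqrt(3))*(-9/2) = 3 - 117*I*sqrt(3)/2 ≈ 3.0 - 101.32*I)
S**2 = (3 - 117*I*sqrt(3)/2)**2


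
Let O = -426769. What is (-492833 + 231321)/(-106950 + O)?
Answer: 261512/533719 ≈ 0.48998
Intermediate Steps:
(-492833 + 231321)/(-106950 + O) = (-492833 + 231321)/(-106950 - 426769) = -261512/(-533719) = -261512*(-1/533719) = 261512/533719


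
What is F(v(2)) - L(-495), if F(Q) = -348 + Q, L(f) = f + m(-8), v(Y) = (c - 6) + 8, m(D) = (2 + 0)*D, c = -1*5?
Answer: 160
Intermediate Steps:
c = -5
m(D) = 2*D
v(Y) = -3 (v(Y) = (-5 - 6) + 8 = -11 + 8 = -3)
L(f) = -16 + f (L(f) = f + 2*(-8) = f - 16 = -16 + f)
F(v(2)) - L(-495) = (-348 - 3) - (-16 - 495) = -351 - 1*(-511) = -351 + 511 = 160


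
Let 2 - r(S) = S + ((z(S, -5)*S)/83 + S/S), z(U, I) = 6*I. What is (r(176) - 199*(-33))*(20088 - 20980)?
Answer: -477947872/83 ≈ -5.7584e+6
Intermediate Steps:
r(S) = 1 - 53*S/83 (r(S) = 2 - (S + (((6*(-5))*S)/83 + S/S)) = 2 - (S + (-30*S*(1/83) + 1)) = 2 - (S + (-30*S/83 + 1)) = 2 - (S + (1 - 30*S/83)) = 2 - (1 + 53*S/83) = 2 + (-1 - 53*S/83) = 1 - 53*S/83)
(r(176) - 199*(-33))*(20088 - 20980) = ((1 - 53/83*176) - 199*(-33))*(20088 - 20980) = ((1 - 9328/83) + 6567)*(-892) = (-9245/83 + 6567)*(-892) = (535816/83)*(-892) = -477947872/83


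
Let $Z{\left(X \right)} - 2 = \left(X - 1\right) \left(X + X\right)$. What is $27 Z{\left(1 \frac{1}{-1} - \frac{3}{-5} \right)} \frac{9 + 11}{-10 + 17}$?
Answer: $\frac{8424}{35} \approx 240.69$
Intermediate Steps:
$Z{\left(X \right)} = 2 + 2 X \left(-1 + X\right)$ ($Z{\left(X \right)} = 2 + \left(X - 1\right) \left(X + X\right) = 2 + \left(-1 + X\right) 2 X = 2 + 2 X \left(-1 + X\right)$)
$27 Z{\left(1 \frac{1}{-1} - \frac{3}{-5} \right)} \frac{9 + 11}{-10 + 17} = 27 \left(2 - 2 \left(1 \frac{1}{-1} - \frac{3}{-5}\right) + 2 \left(1 \frac{1}{-1} - \frac{3}{-5}\right)^{2}\right) \frac{9 + 11}{-10 + 17} = 27 \left(2 - 2 \left(1 \left(-1\right) - - \frac{3}{5}\right) + 2 \left(1 \left(-1\right) - - \frac{3}{5}\right)^{2}\right) \frac{20}{7} = 27 \left(2 - 2 \left(-1 + \frac{3}{5}\right) + 2 \left(-1 + \frac{3}{5}\right)^{2}\right) 20 \cdot \frac{1}{7} = 27 \left(2 - - \frac{4}{5} + 2 \left(- \frac{2}{5}\right)^{2}\right) \frac{20}{7} = 27 \left(2 + \frac{4}{5} + 2 \cdot \frac{4}{25}\right) \frac{20}{7} = 27 \left(2 + \frac{4}{5} + \frac{8}{25}\right) \frac{20}{7} = 27 \cdot \frac{78}{25} \cdot \frac{20}{7} = \frac{2106}{25} \cdot \frac{20}{7} = \frac{8424}{35}$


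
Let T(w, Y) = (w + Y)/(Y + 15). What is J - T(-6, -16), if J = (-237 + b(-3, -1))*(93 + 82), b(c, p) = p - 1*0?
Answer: -41672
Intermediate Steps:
b(c, p) = p (b(c, p) = p + 0 = p)
T(w, Y) = (Y + w)/(15 + Y)
J = -41650 (J = (-237 - 1)*(93 + 82) = -238*175 = -41650)
J - T(-6, -16) = -41650 - (-16 - 6)/(15 - 16) = -41650 - (-22)/(-1) = -41650 - (-1)*(-22) = -41650 - 1*22 = -41650 - 22 = -41672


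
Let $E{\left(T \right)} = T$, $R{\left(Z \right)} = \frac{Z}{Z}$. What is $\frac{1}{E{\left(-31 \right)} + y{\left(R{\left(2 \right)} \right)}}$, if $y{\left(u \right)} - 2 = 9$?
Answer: $- \frac{1}{20} \approx -0.05$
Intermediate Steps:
$R{\left(Z \right)} = 1$
$y{\left(u \right)} = 11$ ($y{\left(u \right)} = 2 + 9 = 11$)
$\frac{1}{E{\left(-31 \right)} + y{\left(R{\left(2 \right)} \right)}} = \frac{1}{-31 + 11} = \frac{1}{-20} = - \frac{1}{20}$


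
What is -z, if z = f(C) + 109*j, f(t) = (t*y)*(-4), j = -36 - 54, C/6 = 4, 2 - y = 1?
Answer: 9906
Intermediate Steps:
y = 1 (y = 2 - 1*1 = 2 - 1 = 1)
C = 24 (C = 6*4 = 24)
j = -90
f(t) = -4*t (f(t) = (t*1)*(-4) = t*(-4) = -4*t)
z = -9906 (z = -4*24 + 109*(-90) = -96 - 9810 = -9906)
-z = -1*(-9906) = 9906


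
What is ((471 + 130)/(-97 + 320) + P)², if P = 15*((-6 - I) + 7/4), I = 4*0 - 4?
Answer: 885481/795664 ≈ 1.1129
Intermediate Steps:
I = -4 (I = 0 - 4 = -4)
P = -15/4 (P = 15*((-6 - 1*(-4)) + 7/4) = 15*((-6 + 4) + 7*(¼)) = 15*(-2 + 7/4) = 15*(-¼) = -15/4 ≈ -3.7500)
((471 + 130)/(-97 + 320) + P)² = ((471 + 130)/(-97 + 320) - 15/4)² = (601/223 - 15/4)² = (-941/892)² = 885481/795664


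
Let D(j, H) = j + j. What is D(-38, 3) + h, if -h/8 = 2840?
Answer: -22796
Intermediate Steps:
h = -22720 (h = -8*2840 = -22720)
D(j, H) = 2*j
D(-38, 3) + h = 2*(-38) - 22720 = -76 - 22720 = -22796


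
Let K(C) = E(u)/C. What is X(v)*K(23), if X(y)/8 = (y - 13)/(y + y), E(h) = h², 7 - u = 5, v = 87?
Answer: 1184/2001 ≈ 0.59170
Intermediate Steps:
u = 2 (u = 7 - 1*5 = 7 - 5 = 2)
X(y) = 4*(-13 + y)/y (X(y) = 8*((y - 13)/(y + y)) = 8*((-13 + y)/((2*y))) = 8*((-13 + y)*(1/(2*y))) = 8*((-13 + y)/(2*y)) = 4*(-13 + y)/y)
K(C) = 4/C (K(C) = 2²/C = 4/C)
X(v)*K(23) = (4 - 52/87)*(4/23) = (296/87)*(4/23) = 1184/2001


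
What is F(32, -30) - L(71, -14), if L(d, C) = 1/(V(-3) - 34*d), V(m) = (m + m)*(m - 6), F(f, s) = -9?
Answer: -21239/2360 ≈ -8.9996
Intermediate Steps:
V(m) = 2*m*(-6 + m) (V(m) = (2*m)*(-6 + m) = 2*m*(-6 + m))
L(d, C) = 1/(54 - 34*d) (L(d, C) = 1/(2*(-3)*(-6 - 3) - 34*d) = 1/(2*(-3)*(-9) - 34*d) = 1/(54 - 34*d))
F(32, -30) - L(71, -14) = -9 - (-1)/(-54 + 34*71) = -9 - (-1)/(-54 + 2414) = -9 - (-1)/2360 = -9 - 1*(-1/2360) = -9 + 1/2360 = -21239/2360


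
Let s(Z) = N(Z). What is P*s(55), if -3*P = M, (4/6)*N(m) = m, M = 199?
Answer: -10945/2 ≈ -5472.5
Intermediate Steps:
N(m) = 3*m/2
s(Z) = 3*Z/2
P = -199/3 (P = -⅓*199 = -199/3 ≈ -66.333)
P*s(55) = -199*55/2 = -199/3*165/2 = -10945/2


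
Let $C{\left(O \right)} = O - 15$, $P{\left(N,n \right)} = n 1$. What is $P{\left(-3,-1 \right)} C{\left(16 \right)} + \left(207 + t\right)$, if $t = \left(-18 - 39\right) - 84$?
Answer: $65$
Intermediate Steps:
$P{\left(N,n \right)} = n$
$C{\left(O \right)} = -15 + O$
$t = -141$ ($t = \left(-18 - 39\right) - 84 = -57 - 84 = -141$)
$P{\left(-3,-1 \right)} C{\left(16 \right)} + \left(207 + t\right) = - (-15 + 16) + \left(207 - 141\right) = \left(-1\right) 1 + 66 = -1 + 66 = 65$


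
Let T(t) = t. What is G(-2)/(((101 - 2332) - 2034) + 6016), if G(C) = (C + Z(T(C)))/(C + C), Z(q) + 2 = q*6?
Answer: 4/1751 ≈ 0.0022844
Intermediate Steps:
Z(q) = -2 + 6*q (Z(q) = -2 + q*6 = -2 + 6*q)
G(C) = (-2 + 7*C)/(2*C) (G(C) = (C + (-2 + 6*C))/(C + C) = (-2 + 7*C)/((2*C)) = (-2 + 7*C)*(1/(2*C)) = (-2 + 7*C)/(2*C))
G(-2)/(((101 - 2332) - 2034) + 6016) = (7/2 - 1/(-2))/(((101 - 2332) - 2034) + 6016) = (7/2 - 1*(-½))/((-2231 - 2034) + 6016) = (7/2 + ½)/(-4265 + 6016) = 4/1751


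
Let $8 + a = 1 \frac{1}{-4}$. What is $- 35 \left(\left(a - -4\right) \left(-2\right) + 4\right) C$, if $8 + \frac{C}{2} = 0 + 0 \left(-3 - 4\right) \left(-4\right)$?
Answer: $7000$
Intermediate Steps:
$a = - \frac{33}{4}$ ($a = -8 + 1 \frac{1}{-4} = -8 + 1 \left(- \frac{1}{4}\right) = -8 - \frac{1}{4} = - \frac{33}{4} \approx -8.25$)
$C = -16$ ($C = -16 + 2 \left(0 + 0 \left(-3 - 4\right) \left(-4\right)\right) = -16 + 2 \left(0 + 0 \left(-7\right) \left(-4\right)\right) = -16 + 2 \left(0 + 0 \left(-4\right)\right) = -16 + 2 \left(0 + 0\right) = -16 + 2 \cdot 0 = -16 + 0 = -16$)
$- 35 \left(\left(a - -4\right) \left(-2\right) + 4\right) C = - 35 \left(\left(- \frac{33}{4} - -4\right) \left(-2\right) + 4\right) \left(-16\right) = - 35 \left(\left(- \frac{33}{4} + 4\right) \left(-2\right) + 4\right) \left(-16\right) = - 35 \left(\left(- \frac{17}{4}\right) \left(-2\right) + 4\right) \left(-16\right) = - 35 \left(\frac{17}{2} + 4\right) \left(-16\right) = \left(-35\right) \frac{25}{2} \left(-16\right) = \left(- \frac{875}{2}\right) \left(-16\right) = 7000$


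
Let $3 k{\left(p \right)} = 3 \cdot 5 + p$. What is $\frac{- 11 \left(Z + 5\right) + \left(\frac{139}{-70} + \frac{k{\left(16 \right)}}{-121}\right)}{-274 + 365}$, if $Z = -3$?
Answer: $- \frac{611647}{2312310} \approx -0.26452$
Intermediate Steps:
$k{\left(p \right)} = 5 + \frac{p}{3}$ ($k{\left(p \right)} = \frac{3 \cdot 5 + p}{3} = \frac{15 + p}{3} = 5 + \frac{p}{3}$)
$\frac{- 11 \left(Z + 5\right) + \left(\frac{139}{-70} + \frac{k{\left(16 \right)}}{-121}\right)}{-274 + 365} = \frac{- 11 \left(-3 + 5\right) + \left(\frac{139}{-70} + \frac{5 + \frac{1}{3} \cdot 16}{-121}\right)}{-274 + 365} = \frac{\left(-11\right) 2 + \left(139 \left(- \frac{1}{70}\right) + \left(5 + \frac{16}{3}\right) \left(- \frac{1}{121}\right)\right)}{91} = \left(-22 + \left(- \frac{139}{70} + \frac{31}{3} \left(- \frac{1}{121}\right)\right)\right) \frac{1}{91} = \left(-22 - \frac{52627}{25410}\right) \frac{1}{91} = \left(- \frac{611647}{25410}\right) \frac{1}{91} = - \frac{611647}{2312310}$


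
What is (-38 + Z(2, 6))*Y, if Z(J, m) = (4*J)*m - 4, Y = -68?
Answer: -408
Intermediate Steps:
Z(J, m) = -4 + 4*J*m (Z(J, m) = 4*J*m - 4 = -4 + 4*J*m)
(-38 + Z(2, 6))*Y = (-38 + (-4 + 4*2*6))*(-68) = (-38 + (-4 + 48))*(-68) = (-38 + 44)*(-68) = 6*(-68) = -408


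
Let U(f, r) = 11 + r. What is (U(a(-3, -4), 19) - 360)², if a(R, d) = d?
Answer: 108900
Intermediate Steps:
(U(a(-3, -4), 19) - 360)² = ((11 + 19) - 360)² = (30 - 360)² = (-330)² = 108900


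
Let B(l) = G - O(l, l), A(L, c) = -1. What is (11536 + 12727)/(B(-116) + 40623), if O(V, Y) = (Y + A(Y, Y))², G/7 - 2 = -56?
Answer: 24263/26556 ≈ 0.91365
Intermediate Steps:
G = -378 (G = 14 + 7*(-56) = 14 - 392 = -378)
O(V, Y) = (-1 + Y)² (O(V, Y) = (Y - 1)² = (-1 + Y)²)
B(l) = -378 - (-1 + l)²
(11536 + 12727)/(B(-116) + 40623) = (11536 + 12727)/((-378 - (-1 - 116)²) + 40623) = 24263/((-378 - 1*(-117)²) + 40623) = 24263/((-378 - 1*13689) + 40623) = 24263/((-378 - 13689) + 40623) = 24263/(-14067 + 40623) = 24263/26556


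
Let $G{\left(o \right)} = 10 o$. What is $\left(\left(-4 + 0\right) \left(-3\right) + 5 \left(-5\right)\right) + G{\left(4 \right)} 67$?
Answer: $2667$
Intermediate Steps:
$\left(\left(-4 + 0\right) \left(-3\right) + 5 \left(-5\right)\right) + G{\left(4 \right)} 67 = \left(\left(-4 + 0\right) \left(-3\right) + 5 \left(-5\right)\right) + 10 \cdot 4 \cdot 67 = \left(\left(-4\right) \left(-3\right) - 25\right) + 40 \cdot 67 = \left(12 - 25\right) + 2680 = -13 + 2680 = 2667$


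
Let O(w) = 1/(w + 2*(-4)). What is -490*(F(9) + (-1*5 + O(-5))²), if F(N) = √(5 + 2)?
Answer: -2134440/169 - 490*√7 ≈ -13926.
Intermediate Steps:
O(w) = 1/(-8 + w) (O(w) = 1/(w - 8) = 1/(-8 + w))
F(N) = √7
-490*(F(9) + (-1*5 + O(-5))²) = -490*(√7 + (-1*5 + 1/(-8 - 5))²) = -490*(√7 + (-5 + 1/(-13))²) = -490*(√7 + (-5 - 1/13)²) = -490*(√7 + (-66/13)²) = -490*(√7 + 4356/169) = -490*(4356/169 + √7) = -2134440/169 - 490*√7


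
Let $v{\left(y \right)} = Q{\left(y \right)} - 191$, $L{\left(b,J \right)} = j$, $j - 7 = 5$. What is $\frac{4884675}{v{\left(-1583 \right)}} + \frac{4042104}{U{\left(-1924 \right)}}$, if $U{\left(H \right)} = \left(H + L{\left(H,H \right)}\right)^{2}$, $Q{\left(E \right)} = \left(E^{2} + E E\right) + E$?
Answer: $\frac{1190877454113}{572352876968} \approx 2.0807$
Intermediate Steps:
$Q{\left(E \right)} = E + 2 E^{2}$ ($Q{\left(E \right)} = \left(E^{2} + E^{2}\right) + E = 2 E^{2} + E = E + 2 E^{2}$)
$j = 12$ ($j = 7 + 5 = 12$)
$L{\left(b,J \right)} = 12$
$U{\left(H \right)} = \left(12 + H\right)^{2}$ ($U{\left(H \right)} = \left(H + 12\right)^{2} = \left(12 + H\right)^{2}$)
$v{\left(y \right)} = -191 + y \left(1 + 2 y\right)$ ($v{\left(y \right)} = y \left(1 + 2 y\right) - 191 = -191 + y \left(1 + 2 y\right)$)
$\frac{4884675}{v{\left(-1583 \right)}} + \frac{4042104}{U{\left(-1924 \right)}} = \frac{4884675}{-191 - 1583 \left(1 + 2 \left(-1583\right)\right)} + \frac{4042104}{\left(12 - 1924\right)^{2}} = \frac{4884675}{-191 - 1583 \left(1 - 3166\right)} + \frac{4042104}{\left(-1912\right)^{2}} = \frac{4884675}{-191 - -5010195} + \frac{4042104}{3655744} = \frac{4884675}{-191 + 5010195} + 4042104 \cdot \frac{1}{3655744} = \frac{4884675}{5010004} + \frac{505263}{456968} = \frac{1190877454113}{572352876968}$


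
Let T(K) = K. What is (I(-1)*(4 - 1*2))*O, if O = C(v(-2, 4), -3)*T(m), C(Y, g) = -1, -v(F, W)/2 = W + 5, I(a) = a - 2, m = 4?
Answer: 24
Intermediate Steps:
I(a) = -2 + a
v(F, W) = -10 - 2*W (v(F, W) = -2*(W + 5) = -2*(5 + W) = -10 - 2*W)
O = -4 (O = -1*4 = -4)
(I(-1)*(4 - 1*2))*O = ((-2 - 1)*(4 - 1*2))*(-4) = -3*(4 - 2)*(-4) = -3*2*(-4) = -6*(-4) = 24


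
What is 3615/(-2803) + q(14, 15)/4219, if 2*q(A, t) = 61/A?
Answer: -426876197/331123996 ≈ -1.2892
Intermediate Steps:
q(A, t) = 61/(2*A) (q(A, t) = (61/A)/2 = 61/(2*A))
3615/(-2803) + q(14, 15)/4219 = 3615/(-2803) + ((61/2)/14)/4219 = 3615*(-1/2803) + ((61/2)*(1/14))*(1/4219) = -3615/2803 + (61/28)*(1/4219) = -3615/2803 + 61/118132 = -426876197/331123996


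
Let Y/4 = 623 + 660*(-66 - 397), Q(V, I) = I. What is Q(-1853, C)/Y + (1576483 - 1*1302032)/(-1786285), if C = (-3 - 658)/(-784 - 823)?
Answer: -537997484920181/3501589457580860 ≈ -0.15364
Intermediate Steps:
C = 661/1607 (C = -661/(-1607) = -661*(-1/1607) = 661/1607 ≈ 0.41133)
Y = -1219828 (Y = 4*(623 + 660*(-66 - 397)) = 4*(623 + 660*(-463)) = 4*(623 - 305580) = 4*(-304957) = -1219828)
Q(-1853, C)/Y + (1576483 - 1*1302032)/(-1786285) = (661/1607)/(-1219828) + (1576483 - 1*1302032)/(-1786285) = (661/1607)*(-1/1219828) + (1576483 - 1302032)*(-1/1786285) = -661/1960263596 + 274451*(-1/1786285) = -661/1960263596 - 274451/1786285 = -537997484920181/3501589457580860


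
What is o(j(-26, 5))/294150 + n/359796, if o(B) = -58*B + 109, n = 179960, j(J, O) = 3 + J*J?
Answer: 61014097/166405650 ≈ 0.36666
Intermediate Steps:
j(J, O) = 3 + J²
o(B) = 109 - 58*B
o(j(-26, 5))/294150 + n/359796 = (109 - 58*(3 + (-26)²))/294150 + 179960/359796 = (109 - 58*(3 + 676))*(1/294150) + 179960*(1/359796) = (109 - 58*679)*(1/294150) + 44990/89949 = (109 - 39382)*(1/294150) + 44990/89949 = -39273*1/294150 + 44990/89949 = -247/1850 + 44990/89949 = 61014097/166405650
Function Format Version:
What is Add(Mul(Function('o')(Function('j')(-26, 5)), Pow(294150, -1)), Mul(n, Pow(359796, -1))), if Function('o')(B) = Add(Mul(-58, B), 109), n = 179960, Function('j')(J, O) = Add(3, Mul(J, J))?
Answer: Rational(61014097, 166405650) ≈ 0.36666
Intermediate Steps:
Function('j')(J, O) = Add(3, Pow(J, 2))
Function('o')(B) = Add(109, Mul(-58, B))
Add(Mul(Function('o')(Function('j')(-26, 5)), Pow(294150, -1)), Mul(n, Pow(359796, -1))) = Add(Mul(Add(109, Mul(-58, Add(3, Pow(-26, 2)))), Pow(294150, -1)), Mul(179960, Pow(359796, -1))) = Add(Mul(Add(109, Mul(-58, Add(3, 676))), Rational(1, 294150)), Mul(179960, Rational(1, 359796))) = Add(Mul(Add(109, Mul(-58, 679)), Rational(1, 294150)), Rational(44990, 89949)) = Add(Mul(Add(109, -39382), Rational(1, 294150)), Rational(44990, 89949)) = Add(Mul(-39273, Rational(1, 294150)), Rational(44990, 89949)) = Add(Rational(-247, 1850), Rational(44990, 89949)) = Rational(61014097, 166405650)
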